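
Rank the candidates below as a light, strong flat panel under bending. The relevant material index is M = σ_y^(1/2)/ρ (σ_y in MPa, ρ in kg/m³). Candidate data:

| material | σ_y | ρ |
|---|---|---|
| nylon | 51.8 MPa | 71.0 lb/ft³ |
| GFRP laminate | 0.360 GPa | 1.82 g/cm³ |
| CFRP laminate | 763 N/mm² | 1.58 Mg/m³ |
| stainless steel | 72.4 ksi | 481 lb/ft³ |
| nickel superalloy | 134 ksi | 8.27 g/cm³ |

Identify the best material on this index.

Normalizing units and computing the index:
  nylon: σ_y = 51.80 MPa, ρ = 1137 kg/m³
  GFRP laminate: σ_y = 360.0 MPa, ρ = 1820 kg/m³
  CFRP laminate: σ_y = 763.0 MPa, ρ = 1580 kg/m³
  stainless steel: σ_y = 499.2 MPa, ρ = 7705 kg/m³
  nickel superalloy: σ_y = 923.9 MPa, ρ = 8270 kg/m³
  CFRP laminate: M = 17.5×10⁻³
  GFRP laminate: M = 10.4×10⁻³
  nylon: M = 6.33×10⁻³
  nickel superalloy: M = 3.68×10⁻³
  stainless steel: M = 2.90×10⁻³
The maximum is for CFRP laminate.

CFRP laminate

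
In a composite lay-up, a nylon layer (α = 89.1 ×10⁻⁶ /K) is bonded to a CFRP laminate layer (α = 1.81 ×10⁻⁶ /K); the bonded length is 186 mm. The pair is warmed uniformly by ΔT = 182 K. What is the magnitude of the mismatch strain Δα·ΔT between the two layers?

Δα = |89.1 − 1.81|×10⁻⁶/K = 87.3×10⁻⁶/K.
Mismatch strain = Δα·ΔT = 87.3×10⁻⁶ × 182.0 = 0.0159.

0.0159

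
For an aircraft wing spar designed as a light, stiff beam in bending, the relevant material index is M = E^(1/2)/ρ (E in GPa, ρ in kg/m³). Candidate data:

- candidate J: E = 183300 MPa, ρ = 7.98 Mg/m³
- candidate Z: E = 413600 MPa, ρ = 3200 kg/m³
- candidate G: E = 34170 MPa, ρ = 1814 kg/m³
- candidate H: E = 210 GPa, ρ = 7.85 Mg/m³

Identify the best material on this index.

candidate Z

After converting to SI:
  candidate J: E = 183.3 GPa, ρ = 7980 kg/m³
  candidate Z: E = 413.6 GPa, ρ = 3200 kg/m³
  candidate G: E = 34.17 GPa, ρ = 1814 kg/m³
  candidate H: E = 210.0 GPa, ρ = 7850 kg/m³
  candidate Z: M = 6.36×10⁻³
  candidate G: M = 3.22×10⁻³
  candidate H: M = 1.85×10⁻³
  candidate J: M = 1.70×10⁻³
Highest index: candidate Z.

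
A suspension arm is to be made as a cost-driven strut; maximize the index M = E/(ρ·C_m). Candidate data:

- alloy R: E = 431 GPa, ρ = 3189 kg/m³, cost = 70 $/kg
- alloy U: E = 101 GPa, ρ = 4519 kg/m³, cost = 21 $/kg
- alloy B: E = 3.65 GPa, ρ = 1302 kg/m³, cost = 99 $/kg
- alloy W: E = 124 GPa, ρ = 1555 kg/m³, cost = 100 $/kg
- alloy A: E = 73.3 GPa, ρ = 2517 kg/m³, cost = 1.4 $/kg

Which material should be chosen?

alloy A

Per-candidate index values:
  alloy A: M = 20.8 MN·m per $
  alloy R: M = 1.93 MN·m per $
  alloy U: M = 1.06 MN·m per $
  alloy W: M = 0.797 MN·m per $
  alloy B: M = 0.0283 MN·m per $
Alloy A has the largest M.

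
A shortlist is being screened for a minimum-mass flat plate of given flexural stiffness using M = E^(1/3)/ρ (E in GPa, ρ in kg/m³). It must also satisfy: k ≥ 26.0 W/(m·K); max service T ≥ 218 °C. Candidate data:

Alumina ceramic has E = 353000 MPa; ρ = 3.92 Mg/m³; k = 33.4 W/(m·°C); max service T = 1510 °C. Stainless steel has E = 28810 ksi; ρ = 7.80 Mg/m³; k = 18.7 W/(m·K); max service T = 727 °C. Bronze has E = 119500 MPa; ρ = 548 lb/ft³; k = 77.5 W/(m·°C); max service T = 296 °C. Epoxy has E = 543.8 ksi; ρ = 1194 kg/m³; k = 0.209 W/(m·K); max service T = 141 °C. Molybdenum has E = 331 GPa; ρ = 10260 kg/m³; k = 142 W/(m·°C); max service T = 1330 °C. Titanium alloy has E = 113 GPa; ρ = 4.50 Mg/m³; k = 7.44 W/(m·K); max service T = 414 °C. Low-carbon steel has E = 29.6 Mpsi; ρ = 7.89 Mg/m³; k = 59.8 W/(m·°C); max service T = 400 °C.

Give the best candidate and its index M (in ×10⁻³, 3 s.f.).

Screen on constraints: k ≥ 26.0 W/(m·K); max service T ≥ 218 °C. Survivors: alumina ceramic, bronze, molybdenum, low-carbon steel.
Putting every candidate on a common basis:
  alumina ceramic: E = 353.0 GPa, ρ = 3920 kg/m³
  bronze: E = 119.5 GPa, ρ = 8778 kg/m³
  molybdenum: E = 331.0 GPa, ρ = 10260 kg/m³
  low-carbon steel: E = 204.1 GPa, ρ = 7890 kg/m³
  alumina ceramic: M = 1.80×10⁻³
  low-carbon steel: M = 0.746×10⁻³
  molybdenum: M = 0.674×10⁻³
  bronze: M = 0.561×10⁻³
Alumina ceramic has the largest M.

alumina ceramic, M = 1.80×10⁻³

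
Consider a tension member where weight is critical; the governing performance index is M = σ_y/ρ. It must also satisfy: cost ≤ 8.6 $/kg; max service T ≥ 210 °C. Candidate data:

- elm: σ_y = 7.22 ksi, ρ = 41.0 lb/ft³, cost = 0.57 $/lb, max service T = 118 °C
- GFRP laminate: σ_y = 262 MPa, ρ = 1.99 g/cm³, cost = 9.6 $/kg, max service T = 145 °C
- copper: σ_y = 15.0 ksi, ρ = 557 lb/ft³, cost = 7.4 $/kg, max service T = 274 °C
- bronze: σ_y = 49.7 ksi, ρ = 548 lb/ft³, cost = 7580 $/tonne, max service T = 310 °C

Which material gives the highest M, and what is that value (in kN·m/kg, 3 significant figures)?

Screen on constraints: cost ≤ 8.6 $/kg; max service T ≥ 210 °C. Survivors: copper, bronze.
Putting every candidate on a common basis:
  copper: σ_y = 103.4 MPa, ρ = 8922 kg/m³
  bronze: σ_y = 342.7 MPa, ρ = 8778 kg/m³
  bronze: M = 39.0 kN·m/kg
  copper: M = 11.6 kN·m/kg
Bronze has the largest M.

bronze, M = 39.0 kN·m/kg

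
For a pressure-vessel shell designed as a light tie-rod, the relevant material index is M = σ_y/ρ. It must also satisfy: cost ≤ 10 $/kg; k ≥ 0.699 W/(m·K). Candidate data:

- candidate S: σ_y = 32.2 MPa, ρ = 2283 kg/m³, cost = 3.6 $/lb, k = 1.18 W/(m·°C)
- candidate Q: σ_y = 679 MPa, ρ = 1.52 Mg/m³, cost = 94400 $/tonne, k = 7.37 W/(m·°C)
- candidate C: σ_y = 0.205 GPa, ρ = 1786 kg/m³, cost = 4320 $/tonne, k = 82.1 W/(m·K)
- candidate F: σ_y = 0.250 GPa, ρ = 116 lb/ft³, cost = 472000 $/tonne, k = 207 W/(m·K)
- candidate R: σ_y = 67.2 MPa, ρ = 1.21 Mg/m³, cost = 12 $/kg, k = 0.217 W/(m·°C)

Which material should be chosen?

Screen on constraints: cost ≤ 10 $/kg; k ≥ 0.699 W/(m·K). Survivors: candidate S, candidate C.
Normalizing units and computing the index:
  candidate S: σ_y = 32.20 MPa, ρ = 2283 kg/m³
  candidate C: σ_y = 205.0 MPa, ρ = 1786 kg/m³
  candidate C: M = 115 kN·m/kg
  candidate S: M = 14.1 kN·m/kg
The maximum is for candidate C.

candidate C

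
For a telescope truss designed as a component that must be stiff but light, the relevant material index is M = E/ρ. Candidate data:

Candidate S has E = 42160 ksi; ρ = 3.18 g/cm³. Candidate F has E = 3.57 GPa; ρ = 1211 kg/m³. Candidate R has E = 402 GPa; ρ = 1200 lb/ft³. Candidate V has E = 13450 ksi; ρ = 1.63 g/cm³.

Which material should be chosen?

Putting every candidate on a common basis:
  candidate S: E = 290.7 GPa, ρ = 3180 kg/m³
  candidate F: E = 3.570 GPa, ρ = 1211 kg/m³
  candidate R: E = 402.0 GPa, ρ = 19220 kg/m³
  candidate V: E = 92.73 GPa, ρ = 1630 kg/m³
  candidate S: M = 91.4 MN·m/kg
  candidate V: M = 56.9 MN·m/kg
  candidate R: M = 20.9 MN·m/kg
  candidate F: M = 2.95 MN·m/kg
Candidate S has the largest M.

candidate S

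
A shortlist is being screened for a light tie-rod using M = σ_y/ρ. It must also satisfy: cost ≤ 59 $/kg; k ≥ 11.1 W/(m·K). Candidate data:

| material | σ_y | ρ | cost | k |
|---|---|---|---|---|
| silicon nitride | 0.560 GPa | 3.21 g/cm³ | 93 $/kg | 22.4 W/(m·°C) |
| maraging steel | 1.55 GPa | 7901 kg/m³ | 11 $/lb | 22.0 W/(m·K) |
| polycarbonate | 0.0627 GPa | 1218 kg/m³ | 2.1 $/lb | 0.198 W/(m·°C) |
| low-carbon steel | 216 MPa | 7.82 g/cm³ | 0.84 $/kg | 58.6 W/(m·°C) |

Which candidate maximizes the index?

Screen on constraints: cost ≤ 59 $/kg; k ≥ 11.1 W/(m·K). Survivors: maraging steel, low-carbon steel.
Putting every candidate on a common basis:
  maraging steel: σ_y = 1550 MPa, ρ = 7901 kg/m³
  low-carbon steel: σ_y = 216.0 MPa, ρ = 7820 kg/m³
  maraging steel: M = 196 kN·m/kg
  low-carbon steel: M = 27.6 kN·m/kg
The maximum is for maraging steel.

maraging steel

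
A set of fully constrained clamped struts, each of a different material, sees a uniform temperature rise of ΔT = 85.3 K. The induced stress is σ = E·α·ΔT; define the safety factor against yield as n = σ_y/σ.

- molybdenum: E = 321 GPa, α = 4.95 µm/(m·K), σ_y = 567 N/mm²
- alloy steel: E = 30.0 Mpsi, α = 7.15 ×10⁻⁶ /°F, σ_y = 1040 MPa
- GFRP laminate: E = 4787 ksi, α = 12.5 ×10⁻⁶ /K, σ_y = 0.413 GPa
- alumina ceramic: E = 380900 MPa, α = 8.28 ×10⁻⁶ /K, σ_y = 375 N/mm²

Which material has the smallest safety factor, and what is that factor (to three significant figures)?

In consistent units (E in GPa, α in ×10⁻⁶/K, σ_y in MPa):
  molybdenum: E = 321.0, α = 4.95, σ_y = 567.0 → σ = 136 MPa, n = 4.18
  alloy steel: E = 206.8, α = 12.9, σ_y = 1040 → σ = 227 MPa, n = 4.58
  GFRP laminate: E = 33.01, α = 12.5, σ_y = 413.0 → σ = 35.2 MPa, n = 11.7
  alumina ceramic: E = 380.9, α = 8.28, σ_y = 375.0 → σ = 269 MPa, n = 1.39
Smallest n: alumina ceramic with n = 1.39.

alumina ceramic, n = 1.39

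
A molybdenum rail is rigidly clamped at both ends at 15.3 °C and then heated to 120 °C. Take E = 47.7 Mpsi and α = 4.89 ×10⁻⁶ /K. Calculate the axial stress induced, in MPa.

168 MPa

E = 47.7 Mpsi = 328.9 GPa.
ΔT = 104.7 K. Constrained thermal stress σ = E·α·ΔT = 328.9×10³ MPa × 4.89×10⁻⁶ × 104.7 = 168 MPa (compressive).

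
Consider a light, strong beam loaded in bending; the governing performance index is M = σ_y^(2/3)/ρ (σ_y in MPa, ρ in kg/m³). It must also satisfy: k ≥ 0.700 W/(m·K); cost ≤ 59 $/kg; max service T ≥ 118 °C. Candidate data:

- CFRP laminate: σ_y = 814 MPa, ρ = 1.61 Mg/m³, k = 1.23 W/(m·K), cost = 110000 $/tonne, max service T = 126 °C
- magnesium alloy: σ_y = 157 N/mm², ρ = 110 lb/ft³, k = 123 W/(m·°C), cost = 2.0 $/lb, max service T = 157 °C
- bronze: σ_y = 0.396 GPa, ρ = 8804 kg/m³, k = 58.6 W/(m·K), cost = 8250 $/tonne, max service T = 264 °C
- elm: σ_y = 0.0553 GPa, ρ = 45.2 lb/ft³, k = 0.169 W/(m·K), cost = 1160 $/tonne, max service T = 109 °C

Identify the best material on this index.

magnesium alloy

Screen on constraints: k ≥ 0.700 W/(m·K); cost ≤ 59 $/kg; max service T ≥ 118 °C. Survivors: magnesium alloy, bronze.
Putting every candidate on a common basis:
  magnesium alloy: σ_y = 157.0 MPa, ρ = 1762 kg/m³
  bronze: σ_y = 396.0 MPa, ρ = 8804 kg/m³
  magnesium alloy: M = 16.5×10⁻³
  bronze: M = 6.13×10⁻³
The maximum is for magnesium alloy.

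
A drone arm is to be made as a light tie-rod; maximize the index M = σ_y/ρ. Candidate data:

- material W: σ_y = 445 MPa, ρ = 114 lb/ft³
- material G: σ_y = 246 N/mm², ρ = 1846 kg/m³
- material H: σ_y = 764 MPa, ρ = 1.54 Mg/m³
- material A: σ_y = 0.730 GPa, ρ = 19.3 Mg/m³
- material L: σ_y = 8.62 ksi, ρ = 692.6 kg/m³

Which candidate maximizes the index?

material H

In SI units:
  material W: σ_y = 445.0 MPa, ρ = 1826 kg/m³
  material G: σ_y = 246.0 MPa, ρ = 1846 kg/m³
  material H: σ_y = 764.0 MPa, ρ = 1540 kg/m³
  material A: σ_y = 730.0 MPa, ρ = 19300 kg/m³
  material L: σ_y = 59.43 MPa, ρ = 692.6 kg/m³
  material H: M = 496 kN·m/kg
  material W: M = 244 kN·m/kg
  material G: M = 133 kN·m/kg
  material L: M = 85.8 kN·m/kg
  material A: M = 37.8 kN·m/kg
Material H ranks first.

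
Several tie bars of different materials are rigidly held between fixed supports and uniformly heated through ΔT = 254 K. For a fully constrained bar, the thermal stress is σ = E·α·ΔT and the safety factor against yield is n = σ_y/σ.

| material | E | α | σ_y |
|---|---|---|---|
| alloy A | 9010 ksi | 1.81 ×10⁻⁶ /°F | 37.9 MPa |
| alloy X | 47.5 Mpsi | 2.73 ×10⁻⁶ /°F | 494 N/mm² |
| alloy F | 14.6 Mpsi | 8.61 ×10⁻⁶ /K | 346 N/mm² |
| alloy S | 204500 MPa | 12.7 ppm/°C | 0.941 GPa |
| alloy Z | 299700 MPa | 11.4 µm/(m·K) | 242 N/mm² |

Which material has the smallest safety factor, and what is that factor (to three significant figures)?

In consistent units (E in GPa, α in ×10⁻⁶/K, σ_y in MPa):
  alloy A: E = 62.12, α = 3.26, σ_y = 37.90 → σ = 51.4 MPa, n = 0.737
  alloy X: E = 327.5, α = 4.91, σ_y = 494.0 → σ = 409 MPa, n = 1.21
  alloy F: E = 100.7, α = 8.61, σ_y = 346.0 → σ = 220 MPa, n = 1.57
  alloy S: E = 204.5, α = 12.7, σ_y = 941.0 → σ = 660 MPa, n = 1.43
  alloy Z: E = 299.7, α = 11.4, σ_y = 242.0 → σ = 868 MPa, n = 0.279
The minimum is alloy Z at n = 0.279.

alloy Z, n = 0.279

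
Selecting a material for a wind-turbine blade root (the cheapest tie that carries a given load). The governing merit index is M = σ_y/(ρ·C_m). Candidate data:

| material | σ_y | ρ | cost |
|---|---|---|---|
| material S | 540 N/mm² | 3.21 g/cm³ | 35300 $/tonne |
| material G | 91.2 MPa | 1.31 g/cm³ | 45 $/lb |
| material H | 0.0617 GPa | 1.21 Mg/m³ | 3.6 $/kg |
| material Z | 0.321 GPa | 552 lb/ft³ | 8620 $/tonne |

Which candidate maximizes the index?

Normalizing units and computing the index:
  material S: σ_y = 540.0 MPa, ρ = 3210 kg/m³, cost = 35.30 $/kg
  material G: σ_y = 91.20 MPa, ρ = 1310 kg/m³, cost = 99.21 $/kg
  material H: σ_y = 61.70 MPa, ρ = 1210 kg/m³, cost = 3.600 $/kg
  material Z: σ_y = 321.0 MPa, ρ = 8842 kg/m³, cost = 8.620 $/kg
  material H: M = 14.2 kN·m per $
  material S: M = 4.77 kN·m per $
  material Z: M = 4.21 kN·m per $
  material G: M = 0.702 kN·m per $
Highest index: material H.

material H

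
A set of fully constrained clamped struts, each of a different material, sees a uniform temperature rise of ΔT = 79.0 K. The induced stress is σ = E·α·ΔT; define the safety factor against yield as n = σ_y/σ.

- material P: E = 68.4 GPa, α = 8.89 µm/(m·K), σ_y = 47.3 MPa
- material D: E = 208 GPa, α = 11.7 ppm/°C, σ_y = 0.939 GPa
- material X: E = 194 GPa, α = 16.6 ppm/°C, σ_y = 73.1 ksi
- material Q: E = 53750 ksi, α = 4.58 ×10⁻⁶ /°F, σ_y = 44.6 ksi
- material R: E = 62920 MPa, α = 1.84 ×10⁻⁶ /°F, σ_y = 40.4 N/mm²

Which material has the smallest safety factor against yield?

Per material, after unit conversion:
  material P: E = 68.40, α = 8.89, σ_y = 47.30 → σ = 48.0 MPa, n = 0.985
  material D: E = 208.0, α = 11.7, σ_y = 939.0 → σ = 192 MPa, n = 4.88
  material X: E = 194.0, α = 16.6, σ_y = 504.0 → σ = 254 MPa, n = 1.98
  material Q: E = 370.6, α = 8.24, σ_y = 307.5 → σ = 241 MPa, n = 1.27
  material R: E = 62.92, α = 3.31, σ_y = 40.40 → σ = 16.5 MPa, n = 2.45
The minimum is material P at n = 0.985.

material P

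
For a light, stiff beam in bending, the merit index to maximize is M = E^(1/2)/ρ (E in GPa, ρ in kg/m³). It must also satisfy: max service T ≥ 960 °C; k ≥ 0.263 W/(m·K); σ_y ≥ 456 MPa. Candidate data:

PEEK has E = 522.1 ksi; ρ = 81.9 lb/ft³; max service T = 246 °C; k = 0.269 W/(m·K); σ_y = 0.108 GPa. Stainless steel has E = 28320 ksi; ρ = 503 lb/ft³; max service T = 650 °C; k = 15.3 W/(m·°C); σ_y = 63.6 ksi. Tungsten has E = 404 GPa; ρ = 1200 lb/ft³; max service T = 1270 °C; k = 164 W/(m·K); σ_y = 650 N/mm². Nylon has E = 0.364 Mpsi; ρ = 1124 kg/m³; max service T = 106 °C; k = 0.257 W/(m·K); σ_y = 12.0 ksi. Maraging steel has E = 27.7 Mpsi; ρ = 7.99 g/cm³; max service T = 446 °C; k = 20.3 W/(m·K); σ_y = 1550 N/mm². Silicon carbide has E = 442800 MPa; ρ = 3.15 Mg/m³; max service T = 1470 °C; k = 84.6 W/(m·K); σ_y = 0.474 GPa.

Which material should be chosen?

Screen on constraints: max service T ≥ 960 °C; k ≥ 0.263 W/(m·K); σ_y ≥ 456 MPa. Survivors: tungsten, silicon carbide.
After converting to SI:
  tungsten: E = 404.0 GPa, ρ = 19220 kg/m³
  silicon carbide: E = 442.8 GPa, ρ = 3150 kg/m³
  silicon carbide: M = 6.68×10⁻³
  tungsten: M = 1.05×10⁻³
The maximum is for silicon carbide.

silicon carbide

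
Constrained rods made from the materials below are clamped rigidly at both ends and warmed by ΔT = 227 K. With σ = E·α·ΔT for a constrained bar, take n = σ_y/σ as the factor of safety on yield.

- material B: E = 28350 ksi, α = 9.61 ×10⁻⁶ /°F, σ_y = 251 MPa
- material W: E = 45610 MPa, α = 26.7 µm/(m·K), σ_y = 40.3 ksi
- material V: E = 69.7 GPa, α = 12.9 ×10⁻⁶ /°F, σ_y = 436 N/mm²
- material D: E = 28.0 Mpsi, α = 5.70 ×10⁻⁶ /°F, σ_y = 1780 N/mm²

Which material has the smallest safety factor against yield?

Converting E to GPa, α to ×10⁻⁶/K, σ_y to MPa, then σ and n for each:
  material B: E = 195.5, α = 17.3, σ_y = 251.0 → σ = 768 MPa, n = 0.327
  material W: E = 45.61, α = 26.7, σ_y = 277.9 → σ = 276 MPa, n = 1.01
  material V: E = 69.70, α = 23.2, σ_y = 436.0 → σ = 367 MPa, n = 1.19
  material D: E = 193.1, α = 10.3, σ_y = 1780 → σ = 450 MPa, n = 3.96
Smallest n: material B with n = 0.327.

material B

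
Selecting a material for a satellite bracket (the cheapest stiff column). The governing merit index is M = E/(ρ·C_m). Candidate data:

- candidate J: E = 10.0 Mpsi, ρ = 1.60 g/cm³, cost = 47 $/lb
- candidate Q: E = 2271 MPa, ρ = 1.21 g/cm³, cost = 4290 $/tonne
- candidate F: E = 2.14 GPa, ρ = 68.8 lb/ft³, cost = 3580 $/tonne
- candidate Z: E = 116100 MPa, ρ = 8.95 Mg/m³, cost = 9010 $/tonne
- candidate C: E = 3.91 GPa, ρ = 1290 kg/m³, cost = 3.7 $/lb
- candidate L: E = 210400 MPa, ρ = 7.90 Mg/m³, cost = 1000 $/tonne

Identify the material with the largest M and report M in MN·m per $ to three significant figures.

candidate L, M = 26.6 MN·m per $

Normalizing units and computing the index:
  candidate J: E = 68.95 GPa, ρ = 1600 kg/m³, cost = 103.6 $/kg
  candidate Q: E = 2.271 GPa, ρ = 1210 kg/m³, cost = 4.290 $/kg
  candidate F: E = 2.140 GPa, ρ = 1102 kg/m³, cost = 3.580 $/kg
  candidate Z: E = 116.1 GPa, ρ = 8950 kg/m³, cost = 9.010 $/kg
  candidate C: E = 3.910 GPa, ρ = 1290 kg/m³, cost = 8.157 $/kg
  candidate L: E = 210.4 GPa, ρ = 7900 kg/m³, cost = 1.000 $/kg
  candidate L: M = 26.6 MN·m per $
  candidate Z: M = 1.44 MN·m per $
  candidate F: M = 0.542 MN·m per $
  candidate Q: M = 0.437 MN·m per $
  candidate J: M = 0.416 MN·m per $
  candidate C: M = 0.372 MN·m per $
Highest index: candidate L.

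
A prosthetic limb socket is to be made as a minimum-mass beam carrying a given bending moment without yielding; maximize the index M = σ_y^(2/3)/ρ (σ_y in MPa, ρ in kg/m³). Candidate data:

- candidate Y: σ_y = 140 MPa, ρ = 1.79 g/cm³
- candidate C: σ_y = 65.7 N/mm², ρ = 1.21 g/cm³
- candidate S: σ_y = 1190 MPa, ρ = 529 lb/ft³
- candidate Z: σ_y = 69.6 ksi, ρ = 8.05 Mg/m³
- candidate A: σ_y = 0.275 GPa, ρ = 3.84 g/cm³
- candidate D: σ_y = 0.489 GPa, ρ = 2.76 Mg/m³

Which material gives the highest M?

Convert each candidate to consistent units, then evaluate M:
  candidate Y: σ_y = 140.0 MPa, ρ = 1790 kg/m³
  candidate C: σ_y = 65.70 MPa, ρ = 1210 kg/m³
  candidate S: σ_y = 1190 MPa, ρ = 8474 kg/m³
  candidate Z: σ_y = 479.9 MPa, ρ = 8050 kg/m³
  candidate A: σ_y = 275.0 MPa, ρ = 3840 kg/m³
  candidate D: σ_y = 489.0 MPa, ρ = 2760 kg/m³
  candidate D: M = 22.5×10⁻³
  candidate Y: M = 15.1×10⁻³
  candidate C: M = 13.5×10⁻³
  candidate S: M = 13.3×10⁻³
  candidate A: M = 11.0×10⁻³
  candidate Z: M = 7.61×10⁻³
Candidate D ranks first.

candidate D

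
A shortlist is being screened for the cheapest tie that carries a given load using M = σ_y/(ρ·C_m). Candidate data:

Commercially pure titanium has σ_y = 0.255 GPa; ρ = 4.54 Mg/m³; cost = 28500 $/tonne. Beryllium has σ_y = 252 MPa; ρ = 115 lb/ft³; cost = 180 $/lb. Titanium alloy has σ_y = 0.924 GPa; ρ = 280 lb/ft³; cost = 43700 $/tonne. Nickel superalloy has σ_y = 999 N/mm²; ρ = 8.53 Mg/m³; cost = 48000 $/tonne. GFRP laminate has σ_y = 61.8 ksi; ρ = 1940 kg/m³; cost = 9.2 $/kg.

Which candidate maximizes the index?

Normalizing units and computing the index:
  commercially pure titanium: σ_y = 255.0 MPa, ρ = 4540 kg/m³, cost = 28.50 $/kg
  beryllium: σ_y = 252.0 MPa, ρ = 1842 kg/m³, cost = 396.8 $/kg
  titanium alloy: σ_y = 924.0 MPa, ρ = 4485 kg/m³, cost = 43.70 $/kg
  nickel superalloy: σ_y = 999.0 MPa, ρ = 8530 kg/m³, cost = 48.00 $/kg
  GFRP laminate: σ_y = 426.1 MPa, ρ = 1940 kg/m³, cost = 9.200 $/kg
  GFRP laminate: M = 23.9 kN·m per $
  titanium alloy: M = 4.71 kN·m per $
  nickel superalloy: M = 2.44 kN·m per $
  commercially pure titanium: M = 1.97 kN·m per $
  beryllium: M = 0.345 kN·m per $
GFRP laminate ranks first.

GFRP laminate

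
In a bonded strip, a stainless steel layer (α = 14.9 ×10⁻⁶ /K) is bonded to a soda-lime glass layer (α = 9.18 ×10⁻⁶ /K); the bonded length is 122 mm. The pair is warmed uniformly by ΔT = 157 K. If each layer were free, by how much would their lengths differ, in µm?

Δα = |14.9 − 9.18|×10⁻⁶/K = 5.72×10⁻⁶/K.
ΔL_mismatch = Δα·L·ΔT = 5.72×10⁻⁶ × 122.0 mm × 157.0 K = 110 µm.

110 µm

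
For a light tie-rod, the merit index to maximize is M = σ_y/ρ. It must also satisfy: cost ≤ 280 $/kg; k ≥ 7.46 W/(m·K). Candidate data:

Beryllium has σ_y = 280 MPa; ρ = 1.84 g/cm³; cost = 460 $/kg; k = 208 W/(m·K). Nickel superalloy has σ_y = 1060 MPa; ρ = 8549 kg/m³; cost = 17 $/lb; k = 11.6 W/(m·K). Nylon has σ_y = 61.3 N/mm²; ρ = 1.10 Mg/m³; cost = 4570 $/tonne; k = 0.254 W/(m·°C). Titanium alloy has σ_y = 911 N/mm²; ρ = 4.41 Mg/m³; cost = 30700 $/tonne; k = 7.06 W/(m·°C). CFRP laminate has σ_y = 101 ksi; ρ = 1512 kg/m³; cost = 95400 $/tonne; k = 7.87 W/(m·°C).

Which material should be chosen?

CFRP laminate

Screen on constraints: cost ≤ 280 $/kg; k ≥ 7.46 W/(m·K). Survivors: nickel superalloy, CFRP laminate.
In SI units:
  nickel superalloy: σ_y = 1060 MPa, ρ = 8549 kg/m³
  CFRP laminate: σ_y = 696.4 MPa, ρ = 1512 kg/m³
  CFRP laminate: M = 461 kN·m/kg
  nickel superalloy: M = 124 kN·m/kg
CFRP laminate has the largest M.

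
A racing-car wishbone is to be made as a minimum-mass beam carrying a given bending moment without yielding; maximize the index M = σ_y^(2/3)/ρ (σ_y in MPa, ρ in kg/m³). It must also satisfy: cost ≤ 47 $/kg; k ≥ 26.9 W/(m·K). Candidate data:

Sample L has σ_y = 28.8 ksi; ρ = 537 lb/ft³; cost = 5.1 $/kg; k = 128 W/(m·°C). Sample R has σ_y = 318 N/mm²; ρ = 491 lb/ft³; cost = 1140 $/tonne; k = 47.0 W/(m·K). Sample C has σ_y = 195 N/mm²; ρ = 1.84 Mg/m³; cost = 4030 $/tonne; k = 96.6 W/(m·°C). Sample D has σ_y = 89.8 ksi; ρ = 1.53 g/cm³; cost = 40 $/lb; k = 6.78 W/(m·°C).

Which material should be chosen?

Screen on constraints: cost ≤ 47 $/kg; k ≥ 26.9 W/(m·K). Survivors: sample L, sample R, sample C.
Putting every candidate on a common basis:
  sample L: σ_y = 198.6 MPa, ρ = 8602 kg/m³
  sample R: σ_y = 318.0 MPa, ρ = 7865 kg/m³
  sample C: σ_y = 195.0 MPa, ρ = 1840 kg/m³
  sample C: M = 18.3×10⁻³
  sample R: M = 5.92×10⁻³
  sample L: M = 3.96×10⁻³
Sample C has the largest M.

sample C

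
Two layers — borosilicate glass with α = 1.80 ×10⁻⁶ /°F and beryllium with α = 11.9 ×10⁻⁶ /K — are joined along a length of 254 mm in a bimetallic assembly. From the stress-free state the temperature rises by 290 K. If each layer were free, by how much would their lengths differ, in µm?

borosilicate glass: α = 1.80×10⁻⁶/°F × 9/5 = 3.24×10⁻⁶/K.
Δα = |3.24 − 11.9|×10⁻⁶/K = 8.66×10⁻⁶/K.
ΔL_mismatch = Δα·L·ΔT = 8.66×10⁻⁶ × 254.0 mm × 290.0 K = 638 µm.

638 µm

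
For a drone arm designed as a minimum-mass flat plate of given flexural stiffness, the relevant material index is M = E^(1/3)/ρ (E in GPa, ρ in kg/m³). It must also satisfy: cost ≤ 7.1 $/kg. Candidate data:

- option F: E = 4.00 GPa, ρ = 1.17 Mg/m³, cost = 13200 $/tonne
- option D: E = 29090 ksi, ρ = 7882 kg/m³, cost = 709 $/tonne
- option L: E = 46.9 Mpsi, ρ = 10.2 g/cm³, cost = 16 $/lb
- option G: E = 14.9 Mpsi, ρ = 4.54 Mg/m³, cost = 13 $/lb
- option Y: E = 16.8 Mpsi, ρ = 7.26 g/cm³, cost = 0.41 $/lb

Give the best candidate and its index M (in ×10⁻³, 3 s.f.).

Screen on constraints: cost ≤ 7.1 $/kg. Survivors: option D, option Y.
Putting every candidate on a common basis:
  option D: E = 200.6 GPa, ρ = 7882 kg/m³
  option Y: E = 115.8 GPa, ρ = 7260 kg/m³
  option D: M = 0.743×10⁻³
  option Y: M = 0.671×10⁻³
Option D ranks first.

option D, M = 0.743×10⁻³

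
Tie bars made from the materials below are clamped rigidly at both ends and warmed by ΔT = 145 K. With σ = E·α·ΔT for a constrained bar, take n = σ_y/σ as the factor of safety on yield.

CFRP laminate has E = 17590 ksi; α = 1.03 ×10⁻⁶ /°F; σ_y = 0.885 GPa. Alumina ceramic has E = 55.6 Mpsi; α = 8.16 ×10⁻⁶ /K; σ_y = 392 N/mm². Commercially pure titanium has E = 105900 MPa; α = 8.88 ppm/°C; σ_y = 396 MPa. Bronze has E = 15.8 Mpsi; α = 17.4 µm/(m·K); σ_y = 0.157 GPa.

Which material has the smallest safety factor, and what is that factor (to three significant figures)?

bronze, n = 0.571

In consistent units (E in GPa, α in ×10⁻⁶/K, σ_y in MPa):
  CFRP laminate: E = 121.3, α = 1.85, σ_y = 885.0 → σ = 32.6 MPa, n = 27.1
  alumina ceramic: E = 383.3, α = 8.16, σ_y = 392.0 → σ = 454 MPa, n = 0.864
  commercially pure titanium: E = 105.9, α = 8.88, σ_y = 396.0 → σ = 136 MPa, n = 2.90
  bronze: E = 108.9, α = 17.4, σ_y = 157.0 → σ = 275 MPa, n = 0.571
The minimum is bronze at n = 0.571.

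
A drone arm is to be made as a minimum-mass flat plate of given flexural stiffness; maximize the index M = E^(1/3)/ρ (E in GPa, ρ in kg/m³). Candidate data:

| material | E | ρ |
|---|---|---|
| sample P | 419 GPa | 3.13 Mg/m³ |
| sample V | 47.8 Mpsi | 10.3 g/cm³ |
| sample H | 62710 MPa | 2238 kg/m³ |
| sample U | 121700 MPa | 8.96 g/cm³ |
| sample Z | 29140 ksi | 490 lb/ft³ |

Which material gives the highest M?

Putting every candidate on a common basis:
  sample P: E = 419.0 GPa, ρ = 3130 kg/m³
  sample V: E = 329.6 GPa, ρ = 10300 kg/m³
  sample H: E = 62.71 GPa, ρ = 2238 kg/m³
  sample U: E = 121.7 GPa, ρ = 8960 kg/m³
  sample Z: E = 200.9 GPa, ρ = 7849 kg/m³
  sample P: M = 2.39×10⁻³
  sample H: M = 1.78×10⁻³
  sample Z: M = 0.746×10⁻³
  sample V: M = 0.671×10⁻³
  sample U: M = 0.553×10⁻³
Sample P ranks first.

sample P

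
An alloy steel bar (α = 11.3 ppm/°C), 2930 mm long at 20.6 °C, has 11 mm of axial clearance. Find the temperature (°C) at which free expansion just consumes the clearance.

α·L₀·ΔT = 11.0 mm ⇒ ΔT = 11.0 / (11.3×10⁻⁶ × 2930.0) = 332.2 K.
T = 20.6 + 332.2 = 352.8 °C.

353 °C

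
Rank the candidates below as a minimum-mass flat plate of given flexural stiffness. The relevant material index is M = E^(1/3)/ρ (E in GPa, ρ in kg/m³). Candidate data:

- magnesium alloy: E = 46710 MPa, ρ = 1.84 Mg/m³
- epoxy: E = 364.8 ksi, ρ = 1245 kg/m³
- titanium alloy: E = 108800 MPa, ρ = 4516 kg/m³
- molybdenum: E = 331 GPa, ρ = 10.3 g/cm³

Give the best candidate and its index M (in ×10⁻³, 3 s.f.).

magnesium alloy, M = 1.96×10⁻³

Putting every candidate on a common basis:
  magnesium alloy: E = 46.71 GPa, ρ = 1840 kg/m³
  epoxy: E = 2.515 GPa, ρ = 1245 kg/m³
  titanium alloy: E = 108.8 GPa, ρ = 4516 kg/m³
  molybdenum: E = 331.0 GPa, ρ = 10300 kg/m³
  magnesium alloy: M = 1.96×10⁻³
  epoxy: M = 1.09×10⁻³
  titanium alloy: M = 1.06×10⁻³
  molybdenum: M = 0.672×10⁻³
Magnesium alloy has the largest M.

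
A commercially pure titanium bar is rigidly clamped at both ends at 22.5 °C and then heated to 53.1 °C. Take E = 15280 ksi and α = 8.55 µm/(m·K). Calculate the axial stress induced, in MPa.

E = 15280 ksi = 105.4 GPa.
ΔT = 30.60 K. Constrained thermal stress σ = E·α·ΔT = 105.4×10³ MPa × 8.55×10⁻⁶ × 30.60 = 27.6 MPa (compressive).

27.6 MPa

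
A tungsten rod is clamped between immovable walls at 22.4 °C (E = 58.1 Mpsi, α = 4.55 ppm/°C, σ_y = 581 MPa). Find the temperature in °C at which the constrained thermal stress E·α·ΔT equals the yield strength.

341 °C

E = 58.1 Mpsi = 400.6 GPa.
E·α·ΔT = 581.0 MPa ⇒ ΔT = 581.0 / (400.6×10³ × 4.55×10⁻⁶) = 318.8 K.
T = 22.4 + 318.8 = 341.2 °C.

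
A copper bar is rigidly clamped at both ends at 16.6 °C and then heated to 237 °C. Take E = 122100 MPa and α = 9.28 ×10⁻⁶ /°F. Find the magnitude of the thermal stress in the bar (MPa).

E = 122100 MPa = 122.1 GPa.
α = 9.28×10⁻⁶/°F × 9/5 = 16.7×10⁻⁶/K.
ΔT = 220.4 K. Constrained thermal stress σ = E·α·ΔT = 122.1×10³ MPa × 16.7×10⁻⁶ × 220.4 = 450 MPa (compressive).

450 MPa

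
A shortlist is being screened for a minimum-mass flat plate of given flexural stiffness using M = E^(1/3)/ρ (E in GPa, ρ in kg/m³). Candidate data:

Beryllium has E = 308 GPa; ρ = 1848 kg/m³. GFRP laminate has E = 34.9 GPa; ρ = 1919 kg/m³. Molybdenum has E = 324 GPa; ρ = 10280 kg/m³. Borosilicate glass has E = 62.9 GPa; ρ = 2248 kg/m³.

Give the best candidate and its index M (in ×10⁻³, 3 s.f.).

beryllium, M = 3.65×10⁻³

Evaluate M for each candidate:
  beryllium: M = 3.65×10⁻³
  borosilicate glass: M = 1.77×10⁻³
  GFRP laminate: M = 1.70×10⁻³
  molybdenum: M = 0.668×10⁻³
Highest index: beryllium.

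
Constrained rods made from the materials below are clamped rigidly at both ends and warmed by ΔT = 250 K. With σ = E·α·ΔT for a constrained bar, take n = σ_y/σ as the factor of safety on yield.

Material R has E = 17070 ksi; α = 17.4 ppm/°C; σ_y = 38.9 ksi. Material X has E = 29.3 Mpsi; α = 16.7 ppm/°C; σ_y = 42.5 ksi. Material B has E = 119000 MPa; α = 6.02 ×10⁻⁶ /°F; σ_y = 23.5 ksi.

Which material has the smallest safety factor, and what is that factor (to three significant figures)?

material X, n = 0.347

In consistent units (E in GPa, α in ×10⁻⁶/K, σ_y in MPa):
  material R: E = 117.7, α = 17.4, σ_y = 268.2 → σ = 512 MPa, n = 0.524
  material X: E = 202.0, α = 16.7, σ_y = 293.0 → σ = 843 MPa, n = 0.347
  material B: E = 119.0, α = 10.8, σ_y = 162.0 → σ = 322 MPa, n = 0.503
The minimum is material X at n = 0.347.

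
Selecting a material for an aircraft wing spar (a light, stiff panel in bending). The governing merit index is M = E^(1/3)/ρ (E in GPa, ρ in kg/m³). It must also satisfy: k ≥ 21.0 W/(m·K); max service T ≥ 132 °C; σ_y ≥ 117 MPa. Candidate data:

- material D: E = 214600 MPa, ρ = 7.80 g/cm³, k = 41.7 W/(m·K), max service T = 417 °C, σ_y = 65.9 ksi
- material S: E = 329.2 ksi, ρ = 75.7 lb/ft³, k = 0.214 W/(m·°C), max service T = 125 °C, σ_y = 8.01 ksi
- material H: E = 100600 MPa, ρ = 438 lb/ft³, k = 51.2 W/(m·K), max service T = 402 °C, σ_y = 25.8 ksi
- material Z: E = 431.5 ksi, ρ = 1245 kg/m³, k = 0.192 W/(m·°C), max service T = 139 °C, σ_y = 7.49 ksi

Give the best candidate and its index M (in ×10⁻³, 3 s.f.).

material D, M = 0.768×10⁻³

Screen on constraints: k ≥ 21.0 W/(m·K); max service T ≥ 132 °C; σ_y ≥ 117 MPa. Survivors: material D, material H.
Normalizing units and computing the index:
  material D: E = 214.6 GPa, ρ = 7800 kg/m³
  material H: E = 100.6 GPa, ρ = 7016 kg/m³
  material D: M = 0.768×10⁻³
  material H: M = 0.663×10⁻³
Material D ranks first.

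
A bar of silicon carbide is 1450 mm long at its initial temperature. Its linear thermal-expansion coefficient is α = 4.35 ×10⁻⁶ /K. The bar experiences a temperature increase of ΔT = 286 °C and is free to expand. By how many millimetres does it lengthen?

ΔL = α·L₀·ΔT = 4.35×10⁻⁶ × 1450 mm × 286.0 K = 1.80 mm.

1.80 mm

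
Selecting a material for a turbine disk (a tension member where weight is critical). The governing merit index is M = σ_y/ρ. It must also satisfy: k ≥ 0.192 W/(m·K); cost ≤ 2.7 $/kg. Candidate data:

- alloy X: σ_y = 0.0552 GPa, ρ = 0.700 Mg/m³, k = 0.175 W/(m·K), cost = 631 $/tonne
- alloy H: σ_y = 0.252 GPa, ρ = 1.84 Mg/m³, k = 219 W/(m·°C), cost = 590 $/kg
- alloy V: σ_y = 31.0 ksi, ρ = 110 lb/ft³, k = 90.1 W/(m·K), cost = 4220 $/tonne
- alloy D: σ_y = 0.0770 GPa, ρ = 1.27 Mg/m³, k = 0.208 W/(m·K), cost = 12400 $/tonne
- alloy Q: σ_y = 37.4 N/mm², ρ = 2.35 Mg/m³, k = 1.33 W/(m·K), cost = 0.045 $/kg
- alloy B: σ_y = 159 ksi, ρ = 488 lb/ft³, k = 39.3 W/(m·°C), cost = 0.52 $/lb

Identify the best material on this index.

Screen on constraints: k ≥ 0.192 W/(m·K); cost ≤ 2.7 $/kg. Survivors: alloy Q, alloy B.
Putting every candidate on a common basis:
  alloy Q: σ_y = 37.40 MPa, ρ = 2350 kg/m³
  alloy B: σ_y = 1096 MPa, ρ = 7817 kg/m³
  alloy B: M = 140 kN·m/kg
  alloy Q: M = 15.9 kN·m/kg
Alloy B has the largest M.

alloy B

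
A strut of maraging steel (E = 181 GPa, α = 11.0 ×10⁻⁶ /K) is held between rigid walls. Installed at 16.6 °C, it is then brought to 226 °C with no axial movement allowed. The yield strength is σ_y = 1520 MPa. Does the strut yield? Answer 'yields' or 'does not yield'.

does not yield

ΔT = 209.4 K. Constrained thermal stress σ = E·α·ΔT = 181.0×10³ MPa × 11.0×10⁻⁶ × 209.4 = 417 MPa (compressive).
Compare to σ_y = 1520 MPa: σ < σ_y, so it does not yield.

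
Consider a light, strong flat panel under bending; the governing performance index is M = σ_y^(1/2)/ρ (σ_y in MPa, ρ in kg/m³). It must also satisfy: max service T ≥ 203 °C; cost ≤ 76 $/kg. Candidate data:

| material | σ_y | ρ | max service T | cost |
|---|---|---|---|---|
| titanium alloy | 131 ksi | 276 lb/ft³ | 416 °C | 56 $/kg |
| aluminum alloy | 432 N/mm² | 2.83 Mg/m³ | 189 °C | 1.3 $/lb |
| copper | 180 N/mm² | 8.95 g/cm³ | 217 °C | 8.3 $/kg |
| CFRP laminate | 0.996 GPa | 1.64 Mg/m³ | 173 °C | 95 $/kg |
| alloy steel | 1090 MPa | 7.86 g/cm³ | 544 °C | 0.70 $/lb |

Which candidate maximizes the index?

Screen on constraints: max service T ≥ 203 °C; cost ≤ 76 $/kg. Survivors: titanium alloy, copper, alloy steel.
Normalizing units and computing the index:
  titanium alloy: σ_y = 903.2 MPa, ρ = 4421 kg/m³
  copper: σ_y = 180.0 MPa, ρ = 8950 kg/m³
  alloy steel: σ_y = 1090 MPa, ρ = 7860 kg/m³
  titanium alloy: M = 6.80×10⁻³
  alloy steel: M = 4.20×10⁻³
  copper: M = 1.50×10⁻³
Titanium alloy has the largest M.

titanium alloy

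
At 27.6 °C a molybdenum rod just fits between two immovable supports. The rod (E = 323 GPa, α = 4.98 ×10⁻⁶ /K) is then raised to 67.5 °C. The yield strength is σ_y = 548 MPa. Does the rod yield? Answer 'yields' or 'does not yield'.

does not yield

ΔT = 39.90 K. Constrained thermal stress σ = E·α·ΔT = 323.0×10³ MPa × 4.98×10⁻⁶ × 39.90 = 64.2 MPa (compressive).
Compare to σ_y = 548 MPa: σ < σ_y, so it does not yield.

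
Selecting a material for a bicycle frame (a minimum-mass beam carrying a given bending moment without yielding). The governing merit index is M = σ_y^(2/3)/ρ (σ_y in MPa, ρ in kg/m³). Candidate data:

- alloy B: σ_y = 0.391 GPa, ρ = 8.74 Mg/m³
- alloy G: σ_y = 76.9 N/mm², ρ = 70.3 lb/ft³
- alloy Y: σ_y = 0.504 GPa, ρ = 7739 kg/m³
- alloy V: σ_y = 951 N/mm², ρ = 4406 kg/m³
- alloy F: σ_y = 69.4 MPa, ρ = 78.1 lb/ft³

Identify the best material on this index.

alloy V

Convert each candidate to consistent units, then evaluate M:
  alloy B: σ_y = 391.0 MPa, ρ = 8740 kg/m³
  alloy G: σ_y = 76.90 MPa, ρ = 1126 kg/m³
  alloy Y: σ_y = 504.0 MPa, ρ = 7739 kg/m³
  alloy V: σ_y = 951.0 MPa, ρ = 4406 kg/m³
  alloy F: σ_y = 69.40 MPa, ρ = 1251 kg/m³
  alloy V: M = 21.9×10⁻³
  alloy G: M = 16.1×10⁻³
  alloy F: M = 13.5×10⁻³
  alloy Y: M = 8.18×10⁻³
  alloy B: M = 6.12×10⁻³
Alloy V ranks first.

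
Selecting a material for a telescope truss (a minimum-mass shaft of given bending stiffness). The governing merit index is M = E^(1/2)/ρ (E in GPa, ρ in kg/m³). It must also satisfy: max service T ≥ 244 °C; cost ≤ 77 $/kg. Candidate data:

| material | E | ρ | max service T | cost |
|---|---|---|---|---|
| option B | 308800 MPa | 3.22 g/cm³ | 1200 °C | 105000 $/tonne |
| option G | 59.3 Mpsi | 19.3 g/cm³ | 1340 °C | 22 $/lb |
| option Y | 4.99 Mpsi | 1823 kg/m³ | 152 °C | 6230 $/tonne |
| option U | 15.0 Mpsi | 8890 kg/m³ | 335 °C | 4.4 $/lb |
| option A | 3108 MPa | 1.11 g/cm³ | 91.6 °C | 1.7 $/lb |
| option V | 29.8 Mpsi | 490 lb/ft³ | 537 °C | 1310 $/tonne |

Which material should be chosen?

Screen on constraints: max service T ≥ 244 °C; cost ≤ 77 $/kg. Survivors: option G, option U, option V.
Normalizing units and computing the index:
  option G: E = 408.9 GPa, ρ = 19300 kg/m³
  option U: E = 103.4 GPa, ρ = 8890 kg/m³
  option V: E = 205.5 GPa, ρ = 7849 kg/m³
  option V: M = 1.83×10⁻³
  option U: M = 1.14×10⁻³
  option G: M = 1.05×10⁻³
Option V has the largest M.

option V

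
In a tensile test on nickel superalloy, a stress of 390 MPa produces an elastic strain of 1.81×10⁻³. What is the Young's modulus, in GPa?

E = σ/ε = 390 MPa / 1.81×10⁻³ = 215500 MPa = 215 GPa.

215 GPa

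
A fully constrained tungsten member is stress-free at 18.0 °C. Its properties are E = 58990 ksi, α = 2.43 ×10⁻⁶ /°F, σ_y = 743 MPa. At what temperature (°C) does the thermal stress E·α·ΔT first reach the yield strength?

436 °C

E = 58990 ksi = 406.7 GPa.
α = 2.43×10⁻⁶/°F × 9/5 = 4.37×10⁻⁶/K.
E·α·ΔT = 743.0 MPa ⇒ ΔT = 743.0 / (406.7×10³ × 4.37×10⁻⁶) = 417.7 K.
T = 18.0 + 417.7 = 435.7 °C.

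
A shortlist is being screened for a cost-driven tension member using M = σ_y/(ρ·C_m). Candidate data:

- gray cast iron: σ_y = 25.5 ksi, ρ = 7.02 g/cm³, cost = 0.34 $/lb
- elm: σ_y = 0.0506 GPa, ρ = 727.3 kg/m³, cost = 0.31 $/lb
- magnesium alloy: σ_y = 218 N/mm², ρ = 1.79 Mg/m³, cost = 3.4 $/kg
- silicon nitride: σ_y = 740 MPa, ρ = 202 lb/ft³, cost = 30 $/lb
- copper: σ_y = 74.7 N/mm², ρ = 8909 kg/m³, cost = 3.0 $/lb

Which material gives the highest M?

In SI units:
  gray cast iron: σ_y = 175.8 MPa, ρ = 7020 kg/m³, cost = 0.7496 $/kg
  elm: σ_y = 50.60 MPa, ρ = 727.3 kg/m³, cost = 0.6834 $/kg
  magnesium alloy: σ_y = 218.0 MPa, ρ = 1790 kg/m³, cost = 3.400 $/kg
  silicon nitride: σ_y = 740.0 MPa, ρ = 3236 kg/m³, cost = 66.14 $/kg
  copper: σ_y = 74.70 MPa, ρ = 8909 kg/m³, cost = 6.614 $/kg
  elm: M = 102 kN·m per $
  magnesium alloy: M = 35.8 kN·m per $
  gray cast iron: M = 33.4 kN·m per $
  silicon nitride: M = 3.46 kN·m per $
  copper: M = 1.27 kN·m per $
Highest index: elm.

elm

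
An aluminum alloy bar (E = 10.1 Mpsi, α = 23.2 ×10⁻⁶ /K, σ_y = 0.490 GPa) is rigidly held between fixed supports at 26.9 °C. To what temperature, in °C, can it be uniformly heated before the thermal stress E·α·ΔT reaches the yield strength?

E = 10.1 Mpsi = 69.64 GPa.
σ_y = 0.490 GPa = 490.0 MPa.
E·α·ΔT = 490.0 MPa ⇒ ΔT = 490.0 / (69.64×10³ × 23.2×10⁻⁶) = 303.3 K.
T = 26.9 + 303.3 = 330.2 °C.

330 °C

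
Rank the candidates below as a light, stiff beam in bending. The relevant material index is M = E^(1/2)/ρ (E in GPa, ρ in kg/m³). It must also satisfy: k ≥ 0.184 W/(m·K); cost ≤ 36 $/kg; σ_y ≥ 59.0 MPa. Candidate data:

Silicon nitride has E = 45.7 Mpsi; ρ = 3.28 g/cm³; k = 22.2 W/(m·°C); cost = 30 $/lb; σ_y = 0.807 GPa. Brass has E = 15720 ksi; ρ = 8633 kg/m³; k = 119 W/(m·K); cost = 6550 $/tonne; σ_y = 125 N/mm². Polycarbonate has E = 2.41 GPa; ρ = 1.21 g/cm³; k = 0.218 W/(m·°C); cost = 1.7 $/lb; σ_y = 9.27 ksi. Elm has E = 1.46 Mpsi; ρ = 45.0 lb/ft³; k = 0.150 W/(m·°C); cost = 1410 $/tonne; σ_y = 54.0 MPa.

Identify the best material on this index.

Screen on constraints: k ≥ 0.184 W/(m·K); cost ≤ 36 $/kg; σ_y ≥ 59.0 MPa. Survivors: brass, polycarbonate.
In SI units:
  brass: E = 108.4 GPa, ρ = 8633 kg/m³
  polycarbonate: E = 2.410 GPa, ρ = 1210 kg/m³
  polycarbonate: M = 1.28×10⁻³
  brass: M = 1.21×10⁻³
Polycarbonate has the largest M.

polycarbonate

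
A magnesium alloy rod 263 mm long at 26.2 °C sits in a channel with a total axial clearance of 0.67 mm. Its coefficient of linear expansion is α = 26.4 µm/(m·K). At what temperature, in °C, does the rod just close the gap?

α·L₀·ΔT = 0.67 mm ⇒ ΔT = 0.67 / (26.4×10⁻⁶ × 263.0) = 96.50 K.
T = 26.2 + 96.50 = 122.7 °C.

123 °C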